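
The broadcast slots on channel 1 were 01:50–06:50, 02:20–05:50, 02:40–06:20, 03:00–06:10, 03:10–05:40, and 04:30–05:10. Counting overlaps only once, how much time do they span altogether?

5 h

Merged: 01:50-06:50.
Length: 5 h.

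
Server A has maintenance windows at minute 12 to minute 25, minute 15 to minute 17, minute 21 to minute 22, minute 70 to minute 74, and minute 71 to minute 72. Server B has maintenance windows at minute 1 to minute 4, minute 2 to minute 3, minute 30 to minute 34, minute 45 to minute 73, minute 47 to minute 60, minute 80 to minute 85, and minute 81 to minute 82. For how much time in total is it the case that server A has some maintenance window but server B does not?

First set merges to minute 12 to minute 25, minute 70 to minute 74.
Second set merges to minute 1 to minute 4, minute 30 to minute 34, minute 45 to minute 73, minute 80 to minute 85.
A \ B = minute 12 to minute 25, minute 73 to minute 74.
Total: 13 minutes + 1 minute = 14 minutes.

14 minutes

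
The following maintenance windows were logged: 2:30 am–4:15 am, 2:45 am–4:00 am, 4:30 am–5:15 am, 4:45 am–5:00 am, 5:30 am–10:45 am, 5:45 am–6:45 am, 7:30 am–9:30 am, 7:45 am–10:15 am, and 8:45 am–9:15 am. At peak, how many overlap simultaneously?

4

Walk the sorted start/end points keeping a running depth.
The depth first hits 4 at 8:45 am.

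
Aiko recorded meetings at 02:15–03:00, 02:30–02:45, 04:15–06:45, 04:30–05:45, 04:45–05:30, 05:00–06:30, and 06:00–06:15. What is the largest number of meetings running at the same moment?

4

Walk the sorted start/end points keeping a running depth.
The depth first hits 4 at 05:00.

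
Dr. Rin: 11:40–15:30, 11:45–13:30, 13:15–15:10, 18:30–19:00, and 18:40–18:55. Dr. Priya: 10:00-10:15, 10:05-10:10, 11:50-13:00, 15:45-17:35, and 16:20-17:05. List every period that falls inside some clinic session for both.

Merge the first list: 11:40–15:30, 18:30–19:00.
Merge the second list: 10:00–10:15, 11:50–13:00, 15:45–17:35.
11:40–15:30 ∩ B → 11:50–13:00.
18:30–19:00 meets no B interval.

11:50–13:00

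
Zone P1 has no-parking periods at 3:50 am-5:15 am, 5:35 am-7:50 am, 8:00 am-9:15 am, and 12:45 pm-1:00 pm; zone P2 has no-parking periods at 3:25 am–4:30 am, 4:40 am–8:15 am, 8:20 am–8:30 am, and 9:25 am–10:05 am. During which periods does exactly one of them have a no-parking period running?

3:25 am-3:50 am, 4:30 am-4:40 am, 5:15 am-5:35 am, 7:50 am-8:00 am, 8:15 am-8:20 am, 8:30 am-9:15 am, 9:25 am-10:05 am, 12:45 pm-1:00 pm

A but not B: 4:30 am-4:40 am, 8:15 am-8:20 am, 8:30 am-9:15 am, 12:45 pm-1:00 pm.
B but not A: 3:25 am-3:50 am, 5:15 am-5:35 am, 7:50 am-8:00 am, 9:25 am-10:05 am.
Combining gives A △ B.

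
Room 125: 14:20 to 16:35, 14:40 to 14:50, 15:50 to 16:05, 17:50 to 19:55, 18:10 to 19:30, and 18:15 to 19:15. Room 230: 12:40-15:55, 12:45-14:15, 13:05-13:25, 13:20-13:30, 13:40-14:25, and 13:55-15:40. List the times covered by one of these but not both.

Merge the first list: 14:20-16:35, 17:50-19:55.
Merge the second list: 12:40-15:55.
A \ B = 15:55-16:35, 17:50-19:55.
B \ A = 12:40-14:20.
Union of the two gives the symmetric difference.

12:40-14:20, 15:55-16:35, 17:50-19:55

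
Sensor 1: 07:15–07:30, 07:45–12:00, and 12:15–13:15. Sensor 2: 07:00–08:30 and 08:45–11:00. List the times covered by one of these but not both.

07:00-07:15, 07:30-07:45, 08:30-08:45, 11:00-12:00, 12:15-13:15

A but not B: 08:30-08:45, 11:00-12:00, 12:15-13:15.
B but not A: 07:00-07:15, 07:30-07:45.
Combining gives A △ B.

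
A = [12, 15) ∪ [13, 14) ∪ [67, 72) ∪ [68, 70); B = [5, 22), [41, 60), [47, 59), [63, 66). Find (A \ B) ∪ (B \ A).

First set merges to [12, 15), [67, 72).
Second set merges to [5, 22), [41, 60), [63, 66).
Only in the first: [67, 72).
Only in the second: [5, 12), [15, 22), [41, 60), [63, 66).
Together these are the periods covered by exactly one.

[5, 12) ∪ [15, 22) ∪ [41, 60) ∪ [63, 66) ∪ [67, 72)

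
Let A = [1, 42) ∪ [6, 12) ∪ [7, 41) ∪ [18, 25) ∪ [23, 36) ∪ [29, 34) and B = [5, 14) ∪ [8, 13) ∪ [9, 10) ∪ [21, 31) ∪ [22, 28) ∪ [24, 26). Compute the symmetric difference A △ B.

[1, 5) ∪ [14, 21) ∪ [31, 42)

Merge the first list: [1, 42).
Merge the second list: [5, 14), [21, 31).
Only in the first: [1, 5), [14, 21), [31, 42).
Only in the second: none.
Together these are the periods covered by exactly one.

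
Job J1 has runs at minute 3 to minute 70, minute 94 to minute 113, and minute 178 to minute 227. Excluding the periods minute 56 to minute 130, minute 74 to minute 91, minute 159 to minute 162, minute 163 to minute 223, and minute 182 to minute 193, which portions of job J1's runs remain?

minute 3 to minute 56, minute 223 to minute 227

Second set merges to minute 56 to minute 130, minute 159 to minute 162, minute 163 to minute 223.
minute 3 to minute 70 with B removed leaves minute 3 to minute 56.
minute 94 to minute 113 lies entirely inside B → drops out.
minute 178 to minute 227 with B removed leaves minute 223 to minute 227.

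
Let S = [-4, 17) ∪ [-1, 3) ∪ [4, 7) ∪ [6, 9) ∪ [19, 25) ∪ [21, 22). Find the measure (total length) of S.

Merged: [-4, 17), [19, 25).
Lengths: 21 + 6 = 27.

27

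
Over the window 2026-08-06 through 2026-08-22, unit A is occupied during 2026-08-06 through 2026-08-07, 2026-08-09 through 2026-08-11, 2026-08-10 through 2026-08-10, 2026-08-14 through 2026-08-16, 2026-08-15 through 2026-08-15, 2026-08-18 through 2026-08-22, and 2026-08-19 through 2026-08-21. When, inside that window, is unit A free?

2026-08-08 through 2026-08-08, 2026-08-12 through 2026-08-13, 2026-08-17 through 2026-08-17

Covered (merged): 2026-08-06 through 2026-08-07, 2026-08-09 through 2026-08-11, 2026-08-14 through 2026-08-16, 2026-08-18 through 2026-08-22.
Complement within 2026-08-06 through 2026-08-22: 2026-08-08 through 2026-08-08, 2026-08-12 through 2026-08-13, 2026-08-17 through 2026-08-17.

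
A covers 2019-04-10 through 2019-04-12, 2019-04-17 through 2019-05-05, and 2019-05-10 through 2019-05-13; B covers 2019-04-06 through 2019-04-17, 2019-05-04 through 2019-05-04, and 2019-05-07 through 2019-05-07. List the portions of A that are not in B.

2019-04-18 through 2019-05-03, 2019-05-05 through 2019-05-05, 2019-05-10 through 2019-05-13

2019-04-10 through 2019-04-12 lies entirely inside B → drops out.
2019-04-17 through 2019-05-05 with B removed leaves 2019-04-18 through 2019-05-03, 2019-05-05 through 2019-05-05.
2019-05-10 through 2019-05-13 is untouched.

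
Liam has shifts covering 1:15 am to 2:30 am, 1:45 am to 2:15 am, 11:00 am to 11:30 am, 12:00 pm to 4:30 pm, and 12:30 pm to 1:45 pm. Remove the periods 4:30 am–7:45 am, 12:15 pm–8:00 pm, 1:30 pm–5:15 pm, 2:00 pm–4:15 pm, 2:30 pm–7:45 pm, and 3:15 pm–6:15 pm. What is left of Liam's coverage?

Merge the first list: 1:15 am–2:30 am, 11:00 am–11:30 am, 12:00 pm–4:30 pm.
Merge the second list: 4:30 am–7:45 am, 12:15 pm–8:00 pm.
1:15 am–2:30 am: no B overlap → unchanged.
11:00 am–11:30 am: no B overlap → unchanged.
12:00 pm–4:30 pm minus B → 12:00 pm–12:15 pm.

1:15 am–2:30 am, 11:00 am–11:30 am, 12:00 pm–12:15 pm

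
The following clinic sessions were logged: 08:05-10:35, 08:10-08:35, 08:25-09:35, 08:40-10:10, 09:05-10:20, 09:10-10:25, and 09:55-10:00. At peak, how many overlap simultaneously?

Walk the sorted start/end points keeping a running depth.
The depth first hits 5 at 09:10.

5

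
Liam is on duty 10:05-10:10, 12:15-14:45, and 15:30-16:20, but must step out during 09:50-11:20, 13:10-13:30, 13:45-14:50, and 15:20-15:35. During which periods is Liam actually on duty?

12:15–13:10, 13:30–13:45, 15:35–16:20

10:05–10:10: fully covered by B → removed.
12:15–14:45 minus B → 12:15–13:10, 13:30–13:45.
15:30–16:20 minus B → 15:35–16:20.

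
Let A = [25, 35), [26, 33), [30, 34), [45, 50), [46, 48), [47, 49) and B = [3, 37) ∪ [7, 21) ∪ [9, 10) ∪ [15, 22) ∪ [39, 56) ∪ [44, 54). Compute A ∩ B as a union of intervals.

[25, 35) ∪ [45, 50)

Merge the first list: [25, 35), [45, 50).
Merge the second list: [3, 37), [39, 56).
[25, 35) meets the second set on [25, 35).
[45, 50) meets the second set on [45, 50).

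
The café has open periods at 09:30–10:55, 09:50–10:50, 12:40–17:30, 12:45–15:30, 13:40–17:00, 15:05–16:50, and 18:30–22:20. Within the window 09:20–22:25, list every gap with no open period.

09:20-09:30, 10:55-12:40, 17:30-18:30, 22:20-22:25

The merged coverage is 09:30-10:55, 12:40-17:30, 18:30-22:20.
Uncovered inside 09:20-22:25: 09:20-09:30, 10:55-12:40, 17:30-18:30, 22:20-22:25.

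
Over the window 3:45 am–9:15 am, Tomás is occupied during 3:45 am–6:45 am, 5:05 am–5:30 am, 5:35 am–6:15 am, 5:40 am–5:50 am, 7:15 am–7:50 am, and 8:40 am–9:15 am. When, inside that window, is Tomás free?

6:45 am-7:15 am, 7:50 am-8:40 am

After merging, the occupied span is 3:45 am-6:45 am, 7:15 am-7:50 am, 8:40 am-9:15 am.
Uncovered inside 3:45 am-9:15 am: 6:45 am-7:15 am, 7:50 am-8:40 am.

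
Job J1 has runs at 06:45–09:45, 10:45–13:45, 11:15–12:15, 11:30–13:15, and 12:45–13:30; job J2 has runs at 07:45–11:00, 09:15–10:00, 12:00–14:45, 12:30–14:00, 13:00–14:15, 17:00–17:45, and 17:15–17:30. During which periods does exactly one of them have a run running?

Merge the first list: 06:45–09:45, 10:45–13:45.
Merge the second list: 07:45–11:00, 12:00–14:45, 17:00–17:45.
Only in the first: 06:45–07:45, 11:00–12:00.
Only in the second: 09:45–10:45, 13:45–14:45, 17:00–17:45.
Together these are the periods covered by exactly one.

06:45–07:45, 09:45–10:45, 11:00–12:00, 13:45–14:45, 17:00–17:45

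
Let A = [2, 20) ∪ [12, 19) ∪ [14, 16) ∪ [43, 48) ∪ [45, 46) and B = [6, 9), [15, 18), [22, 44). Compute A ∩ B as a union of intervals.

[6, 9) ∪ [15, 18) ∪ [43, 44)

A, merged: [2, 20), [43, 48).
[2, 20) meets the second set on [6, 9), [15, 18).
[43, 48) meets the second set on [43, 44).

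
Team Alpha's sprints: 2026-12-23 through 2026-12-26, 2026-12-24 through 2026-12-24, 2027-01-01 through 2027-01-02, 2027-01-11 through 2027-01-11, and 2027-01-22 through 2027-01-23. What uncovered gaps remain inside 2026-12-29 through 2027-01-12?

2026-12-29 through 2026-12-31, 2027-01-03 through 2027-01-10, 2027-01-12 through 2027-01-12

After merging, the occupied span is 2026-12-23 through 2026-12-26, 2027-01-01 through 2027-01-02, 2027-01-11 through 2027-01-11, 2027-01-22 through 2027-01-23.
Complement within 2026-12-29 through 2027-01-12: 2026-12-29 through 2026-12-31, 2027-01-03 through 2027-01-10, 2027-01-12 through 2027-01-12.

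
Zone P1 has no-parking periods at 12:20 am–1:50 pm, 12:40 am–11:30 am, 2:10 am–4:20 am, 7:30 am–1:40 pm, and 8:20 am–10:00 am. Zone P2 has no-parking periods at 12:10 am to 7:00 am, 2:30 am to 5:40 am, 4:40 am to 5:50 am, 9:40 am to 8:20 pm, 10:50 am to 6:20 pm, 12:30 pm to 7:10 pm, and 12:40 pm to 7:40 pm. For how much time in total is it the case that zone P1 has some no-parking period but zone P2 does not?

First set merges to 12:20 am-1:50 pm.
Second set merges to 12:10 am-7:00 am, 9:40 am-8:20 pm.
A \ B = 7:00 am-9:40 am.
Total: 2 h 40 min.

2 h 40 min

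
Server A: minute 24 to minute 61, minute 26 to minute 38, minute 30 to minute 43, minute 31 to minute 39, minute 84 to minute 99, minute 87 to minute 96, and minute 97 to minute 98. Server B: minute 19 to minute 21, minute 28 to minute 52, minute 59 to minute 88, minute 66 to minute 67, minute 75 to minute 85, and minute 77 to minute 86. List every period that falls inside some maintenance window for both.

minute 28 to minute 52, minute 59 to minute 61, minute 84 to minute 88

A, merged: minute 24 to minute 61, minute 84 to minute 99.
B, merged: minute 19 to minute 21, minute 28 to minute 52, minute 59 to minute 88.
minute 24 to minute 61 overlaps B on minute 28 to minute 52, minute 59 to minute 61.
minute 84 to minute 99 overlaps B on minute 84 to minute 88.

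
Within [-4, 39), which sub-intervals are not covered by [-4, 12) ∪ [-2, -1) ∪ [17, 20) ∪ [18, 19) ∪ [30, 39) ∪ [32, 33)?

Covered (merged): [-4, 12), [17, 20), [30, 39).
Gaps within [-4, 39): [12, 17), [20, 30).

[12, 17) ∪ [20, 30)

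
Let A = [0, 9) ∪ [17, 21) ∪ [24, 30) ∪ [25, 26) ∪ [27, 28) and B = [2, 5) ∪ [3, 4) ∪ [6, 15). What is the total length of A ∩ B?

6

A, merged: [0, 9), [17, 21), [24, 30).
B, merged: [2, 5), [6, 15).
A ∩ B = [2, 5), [6, 9).
Total: 3 + 3 = 6.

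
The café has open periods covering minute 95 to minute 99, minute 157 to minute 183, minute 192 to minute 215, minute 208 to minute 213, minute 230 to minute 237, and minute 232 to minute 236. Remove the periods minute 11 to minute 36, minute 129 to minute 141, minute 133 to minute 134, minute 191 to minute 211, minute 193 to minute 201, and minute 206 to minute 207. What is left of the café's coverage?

First set merges to minute 95 to minute 99, minute 157 to minute 183, minute 192 to minute 215, minute 230 to minute 237.
Second set merges to minute 11 to minute 36, minute 129 to minute 141, minute 191 to minute 211.
minute 95 to minute 99 is untouched.
minute 157 to minute 183 is untouched.
minute 192 to minute 215 with B removed leaves minute 211 to minute 215.
minute 230 to minute 237 is untouched.

minute 95 to minute 99, minute 157 to minute 183, minute 211 to minute 215, minute 230 to minute 237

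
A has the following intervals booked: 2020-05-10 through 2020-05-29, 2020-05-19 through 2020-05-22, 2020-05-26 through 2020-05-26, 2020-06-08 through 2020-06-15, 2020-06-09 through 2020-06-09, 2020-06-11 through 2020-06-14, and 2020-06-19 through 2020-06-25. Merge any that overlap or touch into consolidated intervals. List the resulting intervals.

2020-05-10 through 2020-05-29, 2020-06-08 through 2020-06-15, 2020-06-19 through 2020-06-25

2020-05-19 through 2020-05-22 overlaps/touches 2020-05-10 through 2020-05-29 → extend to 2020-05-10 through 2020-05-29.
2020-05-26 through 2020-05-26 overlaps/touches 2020-05-10 through 2020-05-29 → extend to 2020-05-10 through 2020-05-29.
2020-06-08 through 2020-06-15 is disjoint → start new block.
2020-06-09 through 2020-06-09 overlaps/touches 2020-06-08 through 2020-06-15 → extend to 2020-06-08 through 2020-06-15.
2020-06-11 through 2020-06-14 overlaps/touches 2020-06-08 through 2020-06-15 → extend to 2020-06-08 through 2020-06-15.
2020-06-19 through 2020-06-25 is disjoint → start new block.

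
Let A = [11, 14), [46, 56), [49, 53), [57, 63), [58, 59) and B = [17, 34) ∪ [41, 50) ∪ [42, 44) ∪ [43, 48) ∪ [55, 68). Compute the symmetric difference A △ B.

[11, 14) ∪ [17, 34) ∪ [41, 46) ∪ [50, 55) ∪ [56, 57) ∪ [63, 68)

Merge the first list: [11, 14), [46, 56), [57, 63).
Merge the second list: [17, 34), [41, 50), [55, 68).
A but not B: [11, 14), [50, 55).
B but not A: [17, 34), [41, 46), [56, 57), [63, 68).
Combining gives A △ B.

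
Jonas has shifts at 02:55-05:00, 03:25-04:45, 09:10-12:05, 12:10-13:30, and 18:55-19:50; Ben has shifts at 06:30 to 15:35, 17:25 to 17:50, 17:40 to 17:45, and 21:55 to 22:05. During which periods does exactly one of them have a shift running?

A, merged: 02:55–05:00, 09:10–12:05, 12:10–13:30, 18:55–19:50.
B, merged: 06:30–15:35, 17:25–17:50, 21:55–22:05.
A but not B: 02:55–05:00, 18:55–19:50.
B but not A: 06:30–09:10, 12:05–12:10, 13:30–15:35, 17:25–17:50, 21:55–22:05.
Combining gives A △ B.

02:55–05:00, 06:30–09:10, 12:05–12:10, 13:30–15:35, 17:25–17:50, 18:55–19:50, 21:55–22:05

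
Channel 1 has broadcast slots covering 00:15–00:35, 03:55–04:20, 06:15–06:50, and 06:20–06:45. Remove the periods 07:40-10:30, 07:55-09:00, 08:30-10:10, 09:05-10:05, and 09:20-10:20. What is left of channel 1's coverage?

Merge the first list: 00:15–00:35, 03:55–04:20, 06:15–06:50.
Merge the second list: 07:40–10:30.
00:15–00:35: nothing removed.
03:55–04:20: nothing removed.
06:15–06:50: nothing removed.

00:15–00:35, 03:55–04:20, 06:15–06:50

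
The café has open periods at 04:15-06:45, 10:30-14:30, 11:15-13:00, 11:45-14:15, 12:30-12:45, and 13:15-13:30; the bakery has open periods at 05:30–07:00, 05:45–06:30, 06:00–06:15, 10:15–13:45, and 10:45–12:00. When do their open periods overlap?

05:30–06:45, 10:30–13:45

Merge the first list: 04:15–06:45, 10:30–14:30.
Merge the second list: 05:30–07:00, 10:15–13:45.
04:15–06:45 meets the second set on 05:30–06:45.
10:30–14:30 meets the second set on 10:30–13:45.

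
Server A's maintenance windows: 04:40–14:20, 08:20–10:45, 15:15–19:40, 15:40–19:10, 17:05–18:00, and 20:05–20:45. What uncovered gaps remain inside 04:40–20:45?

14:20–15:15, 19:40–20:05

Covered (merged): 04:40–14:20, 15:15–19:40, 20:05–20:45.
Complement within 04:40–20:45: 14:20–15:15, 19:40–20:05.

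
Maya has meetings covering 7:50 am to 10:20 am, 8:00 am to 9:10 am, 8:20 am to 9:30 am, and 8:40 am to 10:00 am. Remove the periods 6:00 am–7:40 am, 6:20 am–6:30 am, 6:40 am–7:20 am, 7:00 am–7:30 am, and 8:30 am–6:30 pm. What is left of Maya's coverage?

A, merged: 7:50 am–10:20 am.
B, merged: 6:00 am–7:40 am, 8:30 am–6:30 pm.
7:50 am–10:20 am with B removed leaves 7:50 am–8:30 am.

7:50 am–8:30 am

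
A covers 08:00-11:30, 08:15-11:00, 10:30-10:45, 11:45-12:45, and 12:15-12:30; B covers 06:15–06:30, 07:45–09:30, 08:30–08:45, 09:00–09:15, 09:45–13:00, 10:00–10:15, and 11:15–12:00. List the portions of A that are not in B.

A, merged: 08:00–11:30, 11:45–12:45.
B, merged: 06:15–06:30, 07:45–09:30, 09:45–13:00.
08:00–11:30 with B removed leaves 09:30–09:45.
11:45–12:45 lies entirely inside B → drops out.

09:30–09:45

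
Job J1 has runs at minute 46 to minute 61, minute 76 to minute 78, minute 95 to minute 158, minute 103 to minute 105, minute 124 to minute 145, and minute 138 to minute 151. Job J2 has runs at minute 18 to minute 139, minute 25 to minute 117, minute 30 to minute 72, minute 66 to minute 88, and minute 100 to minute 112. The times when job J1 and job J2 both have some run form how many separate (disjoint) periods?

3

First set merges to minute 46 to minute 61, minute 76 to minute 78, minute 95 to minute 158.
Second set merges to minute 18 to minute 139.
A ∩ B = minute 46 to minute 61, minute 76 to minute 78, minute 95 to minute 139.
That is 3 disjoint pieces.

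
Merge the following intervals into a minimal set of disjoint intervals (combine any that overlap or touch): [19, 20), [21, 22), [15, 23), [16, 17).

[15, 23)

Sort by start: [15, 23), [16, 17), [19, 20), [21, 22).
[16, 17) overlaps/touches [15, 23) → extend to [15, 23).
[19, 20) overlaps/touches [15, 23) → extend to [15, 23).
[21, 22) overlaps/touches [15, 23) → extend to [15, 23).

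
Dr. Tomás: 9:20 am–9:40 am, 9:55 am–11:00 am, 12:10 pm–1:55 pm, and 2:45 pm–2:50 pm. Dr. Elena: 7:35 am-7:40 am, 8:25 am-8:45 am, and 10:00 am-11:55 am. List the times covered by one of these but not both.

7:35 am–7:40 am, 8:25 am–8:45 am, 9:20 am–9:40 am, 9:55 am–10:00 am, 11:00 am–11:55 am, 12:10 pm–1:55 pm, 2:45 pm–2:50 pm

Only in the first: 9:20 am–9:40 am, 9:55 am–10:00 am, 12:10 pm–1:55 pm, 2:45 pm–2:50 pm.
Only in the second: 7:35 am–7:40 am, 8:25 am–8:45 am, 11:00 am–11:55 am.
Together these are the periods covered by exactly one.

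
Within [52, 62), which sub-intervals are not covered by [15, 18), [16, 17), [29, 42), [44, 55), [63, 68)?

[55, 62)

Covered (merged): [15, 18), [29, 42), [44, 55), [63, 68).
Complement within [52, 62): [55, 62).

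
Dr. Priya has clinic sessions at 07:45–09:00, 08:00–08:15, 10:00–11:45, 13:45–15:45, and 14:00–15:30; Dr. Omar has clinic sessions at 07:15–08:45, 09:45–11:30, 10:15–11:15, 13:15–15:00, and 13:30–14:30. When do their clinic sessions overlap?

First set merges to 07:45–09:00, 10:00–11:45, 13:45–15:45.
Second set merges to 07:15–08:45, 09:45–11:30, 13:15–15:00.
07:45–09:00 overlaps B on 07:45–08:45.
10:00–11:45 overlaps B on 10:00–11:30.
13:45–15:45 overlaps B on 13:45–15:00.

07:45–08:45, 10:00–11:30, 13:45–15:00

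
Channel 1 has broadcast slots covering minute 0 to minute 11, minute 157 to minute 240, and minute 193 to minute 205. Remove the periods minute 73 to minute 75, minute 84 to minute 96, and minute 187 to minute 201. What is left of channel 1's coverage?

A, merged: minute 0 to minute 11, minute 157 to minute 240.
minute 0 to minute 11: nothing removed.
minute 157 to minute 240 \ B = minute 157 to minute 187, minute 201 to minute 240.

minute 0 to minute 11, minute 157 to minute 187, minute 201 to minute 240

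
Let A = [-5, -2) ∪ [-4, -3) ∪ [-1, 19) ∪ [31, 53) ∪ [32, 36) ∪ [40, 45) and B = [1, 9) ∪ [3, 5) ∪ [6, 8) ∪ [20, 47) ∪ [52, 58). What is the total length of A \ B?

A, merged: [-5, -2), [-1, 19), [31, 53).
B, merged: [1, 9), [20, 47), [52, 58).
A \ B = [-5, -2), [-1, 1), [9, 19), [47, 52).
Total: 3 + 2 + 10 + 5 = 20.

20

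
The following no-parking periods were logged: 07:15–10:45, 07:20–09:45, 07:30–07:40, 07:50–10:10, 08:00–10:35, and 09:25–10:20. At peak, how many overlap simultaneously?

Walk the sorted start/end points keeping a running depth.
The depth first hits 5 at 09:25.

5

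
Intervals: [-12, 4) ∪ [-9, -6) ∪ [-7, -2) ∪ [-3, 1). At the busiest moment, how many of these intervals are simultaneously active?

3

Walk the sorted start/end points keeping a running depth.
The depth first hits 3 at -7.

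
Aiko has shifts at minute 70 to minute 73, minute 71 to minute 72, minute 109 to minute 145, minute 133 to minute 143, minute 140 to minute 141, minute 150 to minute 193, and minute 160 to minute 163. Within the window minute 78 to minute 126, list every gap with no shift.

minute 78 to minute 109

After merging, the occupied span is minute 70 to minute 73, minute 109 to minute 145, minute 150 to minute 193.
Complement within minute 78 to minute 126: minute 78 to minute 109.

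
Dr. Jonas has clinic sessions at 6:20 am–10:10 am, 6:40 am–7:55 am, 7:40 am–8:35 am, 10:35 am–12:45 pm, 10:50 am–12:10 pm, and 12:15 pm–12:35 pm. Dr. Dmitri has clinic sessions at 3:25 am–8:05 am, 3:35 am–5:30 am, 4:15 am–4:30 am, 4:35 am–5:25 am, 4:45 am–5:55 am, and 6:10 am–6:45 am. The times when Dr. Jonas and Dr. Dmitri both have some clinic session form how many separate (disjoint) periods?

A, merged: 6:20 am–10:10 am, 10:35 am–12:45 pm.
B, merged: 3:25 am–8:05 am.
A ∩ B = 6:20 am–8:05 am.
That is 1 disjoint piece.

1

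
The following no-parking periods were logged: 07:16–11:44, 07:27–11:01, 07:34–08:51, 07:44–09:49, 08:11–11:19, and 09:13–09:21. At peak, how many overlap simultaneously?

5

At 08:11, 5 of the intervals are simultaneously active.
No point has more.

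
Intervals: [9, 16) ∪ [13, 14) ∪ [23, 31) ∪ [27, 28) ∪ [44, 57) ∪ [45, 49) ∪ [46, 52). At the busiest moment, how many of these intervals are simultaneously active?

3

At 46, 3 of the intervals are simultaneously active.
No point has more.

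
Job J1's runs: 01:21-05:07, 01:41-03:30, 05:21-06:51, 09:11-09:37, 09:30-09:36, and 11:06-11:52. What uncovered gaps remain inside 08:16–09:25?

The merged coverage is 01:21–05:07, 05:21–06:51, 09:11–09:37, 11:06–11:52.
Uncovered inside 08:16–09:25: 08:16–09:11.

08:16–09:11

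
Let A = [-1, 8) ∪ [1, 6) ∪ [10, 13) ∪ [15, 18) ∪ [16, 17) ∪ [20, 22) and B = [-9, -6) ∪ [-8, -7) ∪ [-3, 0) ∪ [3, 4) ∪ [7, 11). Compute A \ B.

First set merges to [-1, 8), [10, 13), [15, 18), [20, 22).
Second set merges to [-9, -6), [-3, 0), [3, 4), [7, 11).
[-1, 8) \ B = [0, 3), [4, 7).
[10, 13) \ B = [11, 13).
[15, 18): nothing removed.
[20, 22): nothing removed.

[0, 3) ∪ [4, 7) ∪ [11, 13) ∪ [15, 18) ∪ [20, 22)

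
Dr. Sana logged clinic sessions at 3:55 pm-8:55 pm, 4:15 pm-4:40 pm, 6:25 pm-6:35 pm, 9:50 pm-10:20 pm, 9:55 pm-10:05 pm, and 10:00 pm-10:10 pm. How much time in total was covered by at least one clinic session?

Merged: 3:55 pm-8:55 pm, 9:50 pm-10:20 pm.
Lengths: 5 h + 30 min = 5 h 30 min.

5 h 30 min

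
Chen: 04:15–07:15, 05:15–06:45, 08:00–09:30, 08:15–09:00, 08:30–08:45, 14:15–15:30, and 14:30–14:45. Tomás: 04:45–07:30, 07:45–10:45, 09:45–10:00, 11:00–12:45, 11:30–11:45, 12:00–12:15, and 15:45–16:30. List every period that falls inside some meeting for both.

04:45-07:15, 08:00-09:30

First set merges to 04:15-07:15, 08:00-09:30, 14:15-15:30.
Second set merges to 04:45-07:30, 07:45-10:45, 11:00-12:45, 15:45-16:30.
04:15-07:15 overlaps B on 04:45-07:15.
08:00-09:30 overlaps B on 08:00-09:30.
14:15-15:30 falls entirely outside B.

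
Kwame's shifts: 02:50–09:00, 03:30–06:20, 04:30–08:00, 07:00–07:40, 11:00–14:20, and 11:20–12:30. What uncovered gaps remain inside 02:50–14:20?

After merging, the occupied span is 02:50-09:00, 11:00-14:20.
Uncovered inside 02:50-14:20: 09:00-11:00.

09:00-11:00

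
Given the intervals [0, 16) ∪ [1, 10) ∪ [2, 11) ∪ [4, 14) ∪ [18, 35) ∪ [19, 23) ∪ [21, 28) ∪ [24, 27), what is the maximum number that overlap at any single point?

4

Walk the sorted start/end points keeping a running depth.
The depth first hits 4 at 4.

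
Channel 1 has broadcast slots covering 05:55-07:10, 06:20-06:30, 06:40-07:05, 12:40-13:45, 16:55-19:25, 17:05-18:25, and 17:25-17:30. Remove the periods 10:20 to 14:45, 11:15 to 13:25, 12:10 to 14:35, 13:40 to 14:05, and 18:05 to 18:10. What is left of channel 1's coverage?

05:55–07:10, 16:55–18:05, 18:10–19:25

Merge the first list: 05:55–07:10, 12:40–13:45, 16:55–19:25.
Merge the second list: 10:20–14:45, 18:05–18:10.
05:55–07:10: no B overlap → unchanged.
12:40–13:45: fully covered by B → removed.
16:55–19:25 minus B → 16:55–18:05, 18:10–19:25.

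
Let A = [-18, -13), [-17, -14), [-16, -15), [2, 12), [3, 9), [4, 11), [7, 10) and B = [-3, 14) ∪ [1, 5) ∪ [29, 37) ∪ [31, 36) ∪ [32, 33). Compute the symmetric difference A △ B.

Merge the first list: [-18, -13), [2, 12).
Merge the second list: [-3, 14), [29, 37).
Only in the first: [-18, -13).
Only in the second: [-3, 2), [12, 14), [29, 37).
Together these are the periods covered by exactly one.

[-18, -13) ∪ [-3, 2) ∪ [12, 14) ∪ [29, 37)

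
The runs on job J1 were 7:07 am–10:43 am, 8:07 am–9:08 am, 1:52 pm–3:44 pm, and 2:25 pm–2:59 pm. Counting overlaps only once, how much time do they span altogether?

Merged: 7:07 am–10:43 am, 1:52 pm–3:44 pm.
Lengths: 3 h 36 min + 1 h 52 min = 5 h 28 min.

5 h 28 min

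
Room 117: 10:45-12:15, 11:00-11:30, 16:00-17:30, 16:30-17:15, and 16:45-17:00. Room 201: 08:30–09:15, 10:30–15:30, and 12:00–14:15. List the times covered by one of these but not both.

08:30-09:15, 10:30-10:45, 12:15-15:30, 16:00-17:30

First set merges to 10:45-12:15, 16:00-17:30.
Second set merges to 08:30-09:15, 10:30-15:30.
A \ B = 16:00-17:30.
B \ A = 08:30-09:15, 10:30-10:45, 12:15-15:30.
Union of the two gives the symmetric difference.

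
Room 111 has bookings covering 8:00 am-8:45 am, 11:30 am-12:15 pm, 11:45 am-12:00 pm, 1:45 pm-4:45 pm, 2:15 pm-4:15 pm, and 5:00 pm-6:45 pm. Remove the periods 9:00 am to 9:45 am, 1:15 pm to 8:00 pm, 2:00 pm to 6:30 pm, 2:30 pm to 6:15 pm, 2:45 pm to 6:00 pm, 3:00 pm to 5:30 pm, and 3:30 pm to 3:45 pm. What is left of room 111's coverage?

8:00 am–8:45 am, 11:30 am–12:15 pm

First set merges to 8:00 am–8:45 am, 11:30 am–12:15 pm, 1:45 pm–4:45 pm, 5:00 pm–6:45 pm.
Second set merges to 9:00 am–9:45 am, 1:15 pm–8:00 pm.
8:00 am–8:45 am: no B overlap → unchanged.
11:30 am–12:15 pm: no B overlap → unchanged.
1:45 pm–4:45 pm: fully covered by B → removed.
5:00 pm–6:45 pm: fully covered by B → removed.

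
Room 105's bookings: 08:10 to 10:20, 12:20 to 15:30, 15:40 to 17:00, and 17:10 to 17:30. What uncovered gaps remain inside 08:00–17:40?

08:00–08:10, 10:20–12:20, 15:30–15:40, 17:00–17:10, 17:30–17:40

The merged coverage is 08:10–10:20, 12:20–15:30, 15:40–17:00, 17:10–17:30.
Uncovered inside 08:00–17:40: 08:00–08:10, 10:20–12:20, 15:30–15:40, 17:00–17:10, 17:30–17:40.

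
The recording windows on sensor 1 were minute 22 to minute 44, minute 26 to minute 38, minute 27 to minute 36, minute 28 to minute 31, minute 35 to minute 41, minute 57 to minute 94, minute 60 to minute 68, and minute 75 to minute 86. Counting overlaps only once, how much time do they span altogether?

Merged: minute 22 to minute 44, minute 57 to minute 94.
Lengths: 22 minutes + 37 minutes = 59 minutes.

59 minutes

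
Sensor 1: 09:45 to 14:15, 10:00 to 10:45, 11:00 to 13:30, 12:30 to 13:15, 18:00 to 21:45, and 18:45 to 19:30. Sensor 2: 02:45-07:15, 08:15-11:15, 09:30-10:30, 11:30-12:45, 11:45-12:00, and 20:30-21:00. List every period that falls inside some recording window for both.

First set merges to 09:45–14:15, 18:00–21:45.
Second set merges to 02:45–07:15, 08:15–11:15, 11:30–12:45, 20:30–21:00.
09:45–14:15 ∩ B → 09:45–11:15, 11:30–12:45.
18:00–21:45 ∩ B → 20:30–21:00.

09:45–11:15, 11:30–12:45, 20:30–21:00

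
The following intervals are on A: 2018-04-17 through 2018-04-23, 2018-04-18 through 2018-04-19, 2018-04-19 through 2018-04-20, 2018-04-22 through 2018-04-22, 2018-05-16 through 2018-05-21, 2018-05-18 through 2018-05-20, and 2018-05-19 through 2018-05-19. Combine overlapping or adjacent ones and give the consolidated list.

2018-04-17 through 2018-04-23, 2018-05-16 through 2018-05-21

2018-04-18 through 2018-04-19 overlaps/touches 2018-04-17 through 2018-04-23 → extend to 2018-04-17 through 2018-04-23.
2018-04-19 through 2018-04-20 overlaps/touches 2018-04-17 through 2018-04-23 → extend to 2018-04-17 through 2018-04-23.
2018-04-22 through 2018-04-22 overlaps/touches 2018-04-17 through 2018-04-23 → extend to 2018-04-17 through 2018-04-23.
2018-05-16 through 2018-05-21 is disjoint → start new block.
2018-05-18 through 2018-05-20 overlaps/touches 2018-05-16 through 2018-05-21 → extend to 2018-05-16 through 2018-05-21.
2018-05-19 through 2018-05-19 overlaps/touches 2018-05-16 through 2018-05-21 → extend to 2018-05-16 through 2018-05-21.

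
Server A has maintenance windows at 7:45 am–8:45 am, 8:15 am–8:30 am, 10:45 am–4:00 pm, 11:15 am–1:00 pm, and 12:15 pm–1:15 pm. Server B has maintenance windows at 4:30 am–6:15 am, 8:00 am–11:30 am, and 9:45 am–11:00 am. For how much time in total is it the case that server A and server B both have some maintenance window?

Merge the first list: 7:45 am–8:45 am, 10:45 am–4:00 pm.
Merge the second list: 4:30 am–6:15 am, 8:00 am–11:30 am.
A ∩ B = 8:00 am–8:45 am, 10:45 am–11:30 am.
Total: 45 min + 45 min = 1 h 30 min.

1 h 30 min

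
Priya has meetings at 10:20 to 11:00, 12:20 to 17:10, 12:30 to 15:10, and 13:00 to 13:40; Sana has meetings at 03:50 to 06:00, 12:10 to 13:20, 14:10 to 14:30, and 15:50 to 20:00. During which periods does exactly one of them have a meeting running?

A, merged: 10:20–11:00, 12:20–17:10.
Only in the first: 10:20–11:00, 13:20–14:10, 14:30–15:50.
Only in the second: 03:50–06:00, 12:10–12:20, 17:10–20:00.
Together these are the periods covered by exactly one.

03:50–06:00, 10:20–11:00, 12:10–12:20, 13:20–14:10, 14:30–15:50, 17:10–20:00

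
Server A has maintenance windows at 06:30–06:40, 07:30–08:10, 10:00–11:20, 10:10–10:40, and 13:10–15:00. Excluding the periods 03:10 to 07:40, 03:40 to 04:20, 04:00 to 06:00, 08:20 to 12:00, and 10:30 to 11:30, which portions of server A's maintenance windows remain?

07:40–08:10, 13:10–15:00

First set merges to 06:30–06:40, 07:30–08:10, 10:00–11:20, 13:10–15:00.
Second set merges to 03:10–07:40, 08:20–12:00.
06:30–06:40 lies entirely inside B → drops out.
07:30–08:10 with B removed leaves 07:40–08:10.
10:00–11:20 lies entirely inside B → drops out.
13:10–15:00 is untouched.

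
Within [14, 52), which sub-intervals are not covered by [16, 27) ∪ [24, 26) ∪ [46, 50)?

The merged coverage is [16, 27), [46, 50).
Gaps within [14, 52): [14, 16), [27, 46), [50, 52).

[14, 16) ∪ [27, 46) ∪ [50, 52)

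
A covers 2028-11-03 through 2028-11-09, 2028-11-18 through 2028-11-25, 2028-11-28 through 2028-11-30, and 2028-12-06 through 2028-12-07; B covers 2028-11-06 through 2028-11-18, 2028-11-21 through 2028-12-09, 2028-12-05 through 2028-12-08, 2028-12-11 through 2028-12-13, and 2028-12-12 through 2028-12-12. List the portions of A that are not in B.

2028-11-03 through 2028-11-05, 2028-11-19 through 2028-11-20

B, merged: 2028-11-06 through 2028-11-18, 2028-11-21 through 2028-12-09, 2028-12-11 through 2028-12-13.
2028-11-03 through 2028-11-09 with B removed leaves 2028-11-03 through 2028-11-05.
2028-11-18 through 2028-11-25 with B removed leaves 2028-11-19 through 2028-11-20.
2028-11-28 through 2028-11-30 lies entirely inside B → drops out.
2028-12-06 through 2028-12-07 lies entirely inside B → drops out.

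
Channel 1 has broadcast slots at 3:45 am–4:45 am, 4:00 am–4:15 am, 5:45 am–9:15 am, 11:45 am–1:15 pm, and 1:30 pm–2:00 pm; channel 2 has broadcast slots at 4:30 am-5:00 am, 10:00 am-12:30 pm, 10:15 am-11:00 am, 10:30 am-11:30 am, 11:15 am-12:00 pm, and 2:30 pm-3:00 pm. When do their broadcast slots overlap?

First set merges to 3:45 am–4:45 am, 5:45 am–9:15 am, 11:45 am–1:15 pm, 1:30 pm–2:00 pm.
Second set merges to 4:30 am–5:00 am, 10:00 am–12:30 pm, 2:30 pm–3:00 pm.
3:45 am–4:45 am overlaps B on 4:30 am–4:45 am.
5:45 am–9:15 am falls entirely outside B.
11:45 am–1:15 pm overlaps B on 11:45 am–12:30 pm.
1:30 pm–2:00 pm falls entirely outside B.

4:30 am–4:45 am, 11:45 am–12:30 pm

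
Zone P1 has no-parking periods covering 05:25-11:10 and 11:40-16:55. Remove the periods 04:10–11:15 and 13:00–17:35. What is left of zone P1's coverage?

11:40-13:00

05:25-11:10: fully covered by B → removed.
11:40-16:55 minus B → 11:40-13:00.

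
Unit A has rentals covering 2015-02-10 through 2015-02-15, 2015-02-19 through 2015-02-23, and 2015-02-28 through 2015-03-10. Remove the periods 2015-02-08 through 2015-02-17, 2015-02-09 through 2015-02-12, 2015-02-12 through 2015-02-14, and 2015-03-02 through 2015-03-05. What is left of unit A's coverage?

B, merged: 2015-02-08 through 2015-02-17, 2015-03-02 through 2015-03-05.
2015-02-10 through 2015-02-15 lies entirely inside B → drops out.
2015-02-19 through 2015-02-23 is untouched.
2015-02-28 through 2015-03-10 with B removed leaves 2015-02-28 through 2015-03-01, 2015-03-06 through 2015-03-10.

2015-02-19 through 2015-02-23, 2015-02-28 through 2015-03-01, 2015-03-06 through 2015-03-10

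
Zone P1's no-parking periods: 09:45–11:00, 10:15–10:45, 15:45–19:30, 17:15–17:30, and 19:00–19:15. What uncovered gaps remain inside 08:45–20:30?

Covered (merged): 09:45-11:00, 15:45-19:30.
Uncovered inside 08:45-20:30: 08:45-09:45, 11:00-15:45, 19:30-20:30.

08:45-09:45, 11:00-15:45, 19:30-20:30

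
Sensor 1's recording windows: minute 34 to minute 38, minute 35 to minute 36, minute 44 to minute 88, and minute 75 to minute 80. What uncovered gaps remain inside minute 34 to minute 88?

The merged coverage is minute 34 to minute 38, minute 44 to minute 88.
Uncovered inside minute 34 to minute 88: minute 38 to minute 44.

minute 38 to minute 44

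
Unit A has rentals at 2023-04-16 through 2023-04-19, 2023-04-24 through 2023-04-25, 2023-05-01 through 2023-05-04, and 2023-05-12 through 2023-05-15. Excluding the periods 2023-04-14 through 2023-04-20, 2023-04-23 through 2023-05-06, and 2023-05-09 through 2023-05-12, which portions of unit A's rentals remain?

2023-04-16 through 2023-04-19: fully covered by B → removed.
2023-04-24 through 2023-04-25: fully covered by B → removed.
2023-05-01 through 2023-05-04: fully covered by B → removed.
2023-05-12 through 2023-05-15 minus B → 2023-05-13 through 2023-05-15.

2023-05-13 through 2023-05-15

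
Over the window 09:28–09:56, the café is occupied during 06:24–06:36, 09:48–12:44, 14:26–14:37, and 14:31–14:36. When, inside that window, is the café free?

09:28-09:48

The merged coverage is 06:24-06:36, 09:48-12:44, 14:26-14:37.
Gaps within 09:28-09:56: 09:28-09:48.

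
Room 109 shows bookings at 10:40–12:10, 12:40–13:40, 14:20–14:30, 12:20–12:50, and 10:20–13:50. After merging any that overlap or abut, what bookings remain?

10:20–13:50, 14:20–14:30

Sort by start: 10:20–13:50, 10:40–12:10, 12:20–12:50, 12:40–13:40, 14:20–14:30.
10:40–12:10 overlaps/touches 10:20–13:50 → extend to 10:20–13:50.
12:20–12:50 overlaps/touches 10:20–13:50 → extend to 10:20–13:50.
12:40–13:40 overlaps/touches 10:20–13:50 → extend to 10:20–13:50.
14:20–14:30 is disjoint → start new block.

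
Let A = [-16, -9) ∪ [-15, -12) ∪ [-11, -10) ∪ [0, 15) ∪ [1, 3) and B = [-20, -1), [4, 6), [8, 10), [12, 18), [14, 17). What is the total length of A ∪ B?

37

Merge the first list: [-16, -9), [0, 15).
Merge the second list: [-20, -1), [4, 6), [8, 10), [12, 18).
A ∪ B = [-20, -1), [0, 18).
Total: 19 + 18 = 37.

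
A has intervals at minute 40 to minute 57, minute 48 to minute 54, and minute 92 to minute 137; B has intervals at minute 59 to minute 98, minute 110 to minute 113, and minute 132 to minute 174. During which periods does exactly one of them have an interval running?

A, merged: minute 40 to minute 57, minute 92 to minute 137.
A but not B: minute 40 to minute 57, minute 98 to minute 110, minute 113 to minute 132.
B but not A: minute 59 to minute 92, minute 137 to minute 174.
Combining gives A △ B.

minute 40 to minute 57, minute 59 to minute 92, minute 98 to minute 110, minute 113 to minute 132, minute 137 to minute 174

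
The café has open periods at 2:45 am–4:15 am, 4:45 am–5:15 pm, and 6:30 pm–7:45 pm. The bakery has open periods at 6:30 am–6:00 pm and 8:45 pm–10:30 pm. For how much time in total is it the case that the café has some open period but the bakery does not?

A \ B = 2:45 am–4:15 am, 4:45 am–6:30 am, 6:30 pm–7:45 pm.
Total: 1 h 30 min + 1 h 45 min + 1 h 15 min = 4 h 30 min.

4 h 30 min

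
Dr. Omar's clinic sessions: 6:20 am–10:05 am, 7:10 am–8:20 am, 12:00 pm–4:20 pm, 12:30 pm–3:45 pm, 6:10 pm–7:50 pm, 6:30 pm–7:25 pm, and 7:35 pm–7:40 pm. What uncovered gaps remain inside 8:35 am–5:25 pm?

After merging, the occupied span is 6:20 am–10:05 am, 12:00 pm–4:20 pm, 6:10 pm–7:50 pm.
Uncovered inside 8:35 am–5:25 pm: 10:05 am–12:00 pm, 4:20 pm–5:25 pm.

10:05 am–12:00 pm, 4:20 pm–5:25 pm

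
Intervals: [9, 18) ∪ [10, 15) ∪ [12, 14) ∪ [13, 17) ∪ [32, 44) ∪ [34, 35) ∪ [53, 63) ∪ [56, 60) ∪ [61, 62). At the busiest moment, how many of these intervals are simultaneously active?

At 13, 4 of the intervals are simultaneously active.
No point has more.

4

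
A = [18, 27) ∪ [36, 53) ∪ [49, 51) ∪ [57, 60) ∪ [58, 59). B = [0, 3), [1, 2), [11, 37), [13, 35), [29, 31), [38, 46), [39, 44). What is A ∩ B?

[18, 27) ∪ [36, 37) ∪ [38, 46)

First set merges to [18, 27), [36, 53), [57, 60).
Second set merges to [0, 3), [11, 37), [38, 46).
[18, 27) meets the second set on [18, 27).
[36, 53) meets the second set on [36, 37), [38, 46).
[57, 60): no overlap with the second set.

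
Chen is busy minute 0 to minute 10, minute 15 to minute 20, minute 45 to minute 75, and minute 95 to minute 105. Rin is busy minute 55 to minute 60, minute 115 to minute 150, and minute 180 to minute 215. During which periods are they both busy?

minute 55 to minute 60

minute 0 to minute 10 meets no B interval.
minute 15 to minute 20 meets no B interval.
minute 45 to minute 75 ∩ B → minute 55 to minute 60.
minute 95 to minute 105 meets no B interval.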